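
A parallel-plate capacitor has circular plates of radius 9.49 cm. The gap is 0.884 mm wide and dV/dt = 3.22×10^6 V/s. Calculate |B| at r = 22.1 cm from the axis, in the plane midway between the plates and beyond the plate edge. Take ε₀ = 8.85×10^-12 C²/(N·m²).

dE/dt = (dV/dt)/d = 3.643×10^9 V/(m·s); I_d = ε₀(πR²)(dE/dt) = (8.85×10^-12)(0.02829)(3.643×10^9) = 9.121×10^-4 A.
Outside the plates the loop encloses all of I_d, so B·2πr = μ₀ I_d and B = 8.25×10^-10 T.

8.25×10^-10 T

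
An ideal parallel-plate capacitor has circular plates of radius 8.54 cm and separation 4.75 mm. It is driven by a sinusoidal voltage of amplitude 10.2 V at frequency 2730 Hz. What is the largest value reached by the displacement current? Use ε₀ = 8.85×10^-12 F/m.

7.47×10^-6 A

C = ε₀A/d = (8.85×10^-12)(0.02291)/(4.75×10^-3) = 4.268×10^-11 F; ω = 2πf = 1.715×10^4 rad/s.
I_d = C dV/dt, so |I_d|_max = C V₀ ω = (4.268×10^-11)(10.2)(1.715×10^4) = 7.47×10^-6 A.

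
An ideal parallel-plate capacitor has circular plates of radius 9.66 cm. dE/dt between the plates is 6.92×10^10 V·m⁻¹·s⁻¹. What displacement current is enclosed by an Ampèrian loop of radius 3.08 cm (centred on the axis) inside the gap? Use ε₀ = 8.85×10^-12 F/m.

Through the whole plate area (πR² = 0.02932 m²), I_d = ε₀ πR² dE/dt = 0.01796 A.
Through an area πr² the displacement current is I_d·(πr²/πR²) = I_d (r/R)² = 1.83×10^-3 A.

1.83×10^-3 A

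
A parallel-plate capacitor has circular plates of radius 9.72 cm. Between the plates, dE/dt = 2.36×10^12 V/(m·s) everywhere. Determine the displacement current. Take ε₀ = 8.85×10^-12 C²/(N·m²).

The displacement current is ε₀ times dΦ_E/dt = ε₀ A dE/dt = (8.85×10^-12)(0.02968)(2.36×10^12) = 0.620 A.

0.620 A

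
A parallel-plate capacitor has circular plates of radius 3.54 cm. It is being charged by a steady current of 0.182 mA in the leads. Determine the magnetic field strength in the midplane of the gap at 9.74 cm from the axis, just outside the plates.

3.74×10^-10 T

By continuity the displacement current in the gap matches the conduction current: I_d = 1.82×10^-4 A.
For r ≥ R the full I_d is enclosed: B = μ₀ I_d/(2πr) = (4π×10^-7)(1.82×10^-4)/(2π·0.0974) = 3.74×10^-10 T.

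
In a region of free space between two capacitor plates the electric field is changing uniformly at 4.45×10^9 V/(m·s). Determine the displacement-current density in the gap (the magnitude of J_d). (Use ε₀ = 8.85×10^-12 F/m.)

The displacement-current density is ε₀ ∂E/∂t = (8.85×10^-12)(4.45×10^9) = 0.0394 A/m².

0.0394 A/m²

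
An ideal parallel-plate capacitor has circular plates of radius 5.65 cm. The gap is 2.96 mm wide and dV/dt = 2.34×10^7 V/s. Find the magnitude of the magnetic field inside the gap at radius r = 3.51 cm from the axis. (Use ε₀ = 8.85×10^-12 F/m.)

dE/dt = (dV/dt)/d = 7.905×10^9 V/(m·s); I_d = ε₀(πR²)(dE/dt) = (8.85×10^-12)(0.01003)(7.905×10^9) = 7.017×10^-4 A.
∮B·dl = μ₀ I_d,enc with I_d,enc = I_d r²/R² = 2.708×10^-4 A; so B = μ₀ I_d,enc/(2πr) = 1.54×10^-9 T.

1.54×10^-9 T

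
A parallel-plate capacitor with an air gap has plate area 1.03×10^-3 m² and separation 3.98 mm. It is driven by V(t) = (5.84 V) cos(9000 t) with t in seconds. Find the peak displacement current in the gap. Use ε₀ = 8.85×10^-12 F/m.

1.20×10^-7 A

(dE/dt)_max = V₀ω/d = 1.321×10^7 V/(m·s); ω = 9000 rad/s.
I_d,max = ε₀ A (dE/dt)_max = (8.85×10^-12)(1.03×10^-3)(1.321×10^7) = 1.20×10^-7 A.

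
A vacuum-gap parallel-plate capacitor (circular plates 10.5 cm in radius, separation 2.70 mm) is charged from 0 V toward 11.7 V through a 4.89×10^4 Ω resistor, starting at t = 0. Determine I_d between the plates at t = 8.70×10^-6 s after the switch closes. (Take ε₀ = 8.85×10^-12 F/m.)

C = ε₀A/d = (8.85×10^-12)(0.03464)/(2.70×10^-3) = 1.135×10^-10 F and τ = RC = 5.550×10^-6 s. I_d in the gap equals the RC charging current.
I_d(t) = (V₀/R) e^(−t/τ) = 2.393×10^-4 · e^(−1.568) = 4.99×10^-5 A.

4.99×10^-5 A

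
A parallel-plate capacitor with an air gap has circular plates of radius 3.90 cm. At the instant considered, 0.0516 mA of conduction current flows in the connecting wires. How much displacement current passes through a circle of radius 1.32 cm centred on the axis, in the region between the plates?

No conduction current crosses the gap, so I_d there equals the 5.16×10^-5 A in the leads.
Through an area πr² the displacement current is I_d·(πr²/πR²) = I_d (r/R)² = 5.91×10^-6 A.

5.91×10^-6 A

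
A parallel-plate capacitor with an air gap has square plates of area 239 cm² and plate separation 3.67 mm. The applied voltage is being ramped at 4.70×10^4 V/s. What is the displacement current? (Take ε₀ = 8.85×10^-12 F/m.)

2.71×10^-6 A

C = ε₀A/d = (8.85×10^-12)(0.0239)/(3.67×10^-3) = 5.763×10^-11 F.
I_d = C dV/dt = (5.763×10^-11)(4.70×10^4) = 2.71×10^-6 A.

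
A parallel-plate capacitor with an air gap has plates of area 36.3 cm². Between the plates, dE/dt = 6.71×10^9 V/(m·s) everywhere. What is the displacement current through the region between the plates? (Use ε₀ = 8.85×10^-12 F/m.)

The displacement current is ε₀ times dΦ_E/dt = ε₀ A dE/dt = (8.85×10^-12)(3.63×10^-3)(6.71×10^9) = 2.16×10^-4 A.

2.16×10^-4 A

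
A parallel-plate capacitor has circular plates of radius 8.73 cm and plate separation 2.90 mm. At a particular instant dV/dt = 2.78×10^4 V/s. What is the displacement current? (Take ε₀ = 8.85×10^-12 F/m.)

2.03×10^-6 A

The field between the plates is E = V/d, so dE/dt = (2.78×10^4)/(2.90×10^-3 m) = 9.586×10^6 V/(m·s).
I_d = ε₀ A (dE/dt) = (8.85×10^-12)(0.02394)(9.586×10^6) = 2.03×10^-6 A.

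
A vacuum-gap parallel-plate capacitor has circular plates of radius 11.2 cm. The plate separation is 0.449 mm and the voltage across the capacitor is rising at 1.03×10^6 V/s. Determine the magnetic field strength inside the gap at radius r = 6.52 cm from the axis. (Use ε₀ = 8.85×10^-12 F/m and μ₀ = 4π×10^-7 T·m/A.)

dE/dt = (dV/dt)/d = 2.294×10^9 V/(m·s); I_d = ε₀(πR²)(dE/dt) = (8.85×10^-12)(0.03941)(2.294×10^9) = 8.001×10^-4 A.
An Ampèrian loop of radius r encloses a fraction (r/R)² of I_d. Then B·2πr = μ₀ I_d (r/R)², giving B = μ₀ I_d r/(2πR²) = 8.32×10^-10 T.

8.32×10^-10 T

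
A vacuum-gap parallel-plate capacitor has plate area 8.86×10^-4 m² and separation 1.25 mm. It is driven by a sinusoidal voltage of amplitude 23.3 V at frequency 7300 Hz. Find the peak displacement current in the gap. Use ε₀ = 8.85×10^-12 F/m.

6.70×10^-6 A

(dE/dt)_max = V₀ω/d = 8.550×10^8 V/(m·s); ω = 2πf = 4.587×10^4 rad/s.
I_d,max = ε₀ A (dE/dt)_max = (8.85×10^-12)(8.86×10^-4)(8.550×10^8) = 6.70×10^-6 A.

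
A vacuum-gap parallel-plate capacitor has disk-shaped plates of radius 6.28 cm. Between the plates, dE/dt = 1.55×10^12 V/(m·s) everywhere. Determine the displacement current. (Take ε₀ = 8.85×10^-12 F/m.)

0.170 A

With a uniform field, Φ_E = EA, so I_d = ε₀ A dE/dt = 0.170 A.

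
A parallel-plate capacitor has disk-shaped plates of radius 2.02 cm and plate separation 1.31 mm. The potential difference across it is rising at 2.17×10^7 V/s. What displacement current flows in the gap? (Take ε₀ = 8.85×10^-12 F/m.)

1.88×10^-4 A

E = V/d so dE/dt = (dV/dt)/d = 1.656×10^10 V/(m·s), and I_d = ε₀ A dE/dt = (8.85×10^-12)(1.282×10^-3)(1.656×10^10) = 1.88×10^-4 A.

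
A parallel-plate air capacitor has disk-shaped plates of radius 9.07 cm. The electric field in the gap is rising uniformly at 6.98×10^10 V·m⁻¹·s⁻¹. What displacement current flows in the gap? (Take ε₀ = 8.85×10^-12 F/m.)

The displacement current is ε₀ times dΦ_E/dt = ε₀ A dE/dt = (8.85×10^-12)(0.02584)(6.98×10^10) = 0.0160 A.

0.0160 A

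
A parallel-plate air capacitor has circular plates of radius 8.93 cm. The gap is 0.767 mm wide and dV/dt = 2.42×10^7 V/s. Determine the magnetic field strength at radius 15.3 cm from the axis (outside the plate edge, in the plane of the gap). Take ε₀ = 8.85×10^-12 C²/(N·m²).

dE/dt = (dV/dt)/d = 3.155×10^10 V/(m·s); I_d = ε₀(πR²)(dE/dt) = (8.85×10^-12)(0.02505)(3.155×10^10) = 6.994×10^-3 A.
Outside the plates the loop encloses all of I_d, so B·2πr = μ₀ I_d and B = 9.14×10^-9 T.

9.14×10^-9 T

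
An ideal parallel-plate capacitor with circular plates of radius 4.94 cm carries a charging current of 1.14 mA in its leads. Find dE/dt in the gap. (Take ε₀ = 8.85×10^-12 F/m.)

1.68×10^10 V/(m·s)

Charge continuity gives I_d = I = 1.14×10^-3 A between the plates.
Then dE/dt = I_d/(ε₀A) = 1.68×10^10 V/(m·s).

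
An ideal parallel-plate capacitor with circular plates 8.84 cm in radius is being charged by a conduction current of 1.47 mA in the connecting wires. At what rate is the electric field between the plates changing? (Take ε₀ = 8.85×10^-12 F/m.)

6.77×10^9 V/(m·s)

The displacement current between the plates equals the conduction current, I_d = 1.47 mA.
Inverting I_d = ε₀ A dE/dt gives dE/dt = 1.47×10^-3 / (8.85×10^-12 · 0.02455) = 6.77×10^9 V/(m·s).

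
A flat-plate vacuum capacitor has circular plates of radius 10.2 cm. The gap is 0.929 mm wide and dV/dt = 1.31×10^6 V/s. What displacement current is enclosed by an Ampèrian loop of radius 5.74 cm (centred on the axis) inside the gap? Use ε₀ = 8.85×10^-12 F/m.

1.29×10^-4 A

dE/dt = (dV/dt)/d = 1.410×10^9 V/(m·s); I_d = ε₀(πR²)(dE/dt) = (8.85×10^-12)(0.03269)(1.410×10^9) = 4.079×10^-4 A.
Since J_d is uniform, the enclosed fraction is (r/R)² = 0.3167, giving I_d,enc = 1.29×10^-4 A.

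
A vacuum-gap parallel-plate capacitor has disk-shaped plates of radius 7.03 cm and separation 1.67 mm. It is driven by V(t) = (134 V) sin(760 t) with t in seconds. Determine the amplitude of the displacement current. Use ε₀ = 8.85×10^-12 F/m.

The displacement current equals the conduction current C dV/dt, which peaks at C V₀ ω.
With C = ε₀A/d = (8.85×10^-12)(0.01553)/(1.67×10^-3) = 8.230×10^-11 F and ω = 760 rad/s, I_d,max = (8.230×10^-11)(134)(760) = 8.38×10^-6 A.

8.38×10^-6 A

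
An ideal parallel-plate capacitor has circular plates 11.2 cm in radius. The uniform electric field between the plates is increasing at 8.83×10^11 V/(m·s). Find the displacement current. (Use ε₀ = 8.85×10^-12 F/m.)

With a uniform field, Φ_E = EA, so I_d = ε₀ A dE/dt = 0.308 A.

0.308 A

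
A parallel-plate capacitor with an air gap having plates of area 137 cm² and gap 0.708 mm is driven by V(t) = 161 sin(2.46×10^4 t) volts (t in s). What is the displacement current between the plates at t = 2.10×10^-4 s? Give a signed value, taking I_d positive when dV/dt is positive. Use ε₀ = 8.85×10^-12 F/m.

2.97×10^-4 A

dE/dt = (V₀ω/d)·cos(ωt) with ωt = 5.166 rad: (161)(2.46×10^4)(0.4382)/(7.08×10^-4) = 2.451×10^9 V/(m·s).
I_d = ε₀ A dE/dt = (8.85×10^-12)(0.0137)(2.451×10^9) = 2.97×10^-4 A.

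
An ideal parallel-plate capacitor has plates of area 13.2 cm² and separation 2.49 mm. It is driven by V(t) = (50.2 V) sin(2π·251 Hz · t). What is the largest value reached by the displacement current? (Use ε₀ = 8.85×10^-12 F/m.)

C = ε₀A/d = (8.85×10^-12)(1.32×10^-3)/(2.49×10^-3) = 4.692×10^-12 F; ω = 2πf = 1577 rad/s.
I_d = C dV/dt, so |I_d|_max = C V₀ ω = (4.692×10^-12)(50.2)(1577) = 3.71×10^-7 A.

3.71×10^-7 A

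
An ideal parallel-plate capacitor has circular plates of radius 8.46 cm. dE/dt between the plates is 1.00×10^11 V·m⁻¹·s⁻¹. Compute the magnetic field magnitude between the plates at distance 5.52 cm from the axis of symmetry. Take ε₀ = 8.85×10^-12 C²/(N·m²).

3.07×10^-8 T

Total displacement current: I_d = ε₀(πR²)(dE/dt) = (8.85×10^-12)(0.02248)(1.00×10^11) = 0.01989 A.
An Ampèrian loop of radius r encloses a fraction (r/R)² of I_d. Then B·2πr = μ₀ I_d (r/R)², giving B = μ₀ I_d r/(2πR²) = 3.07×10^-8 T.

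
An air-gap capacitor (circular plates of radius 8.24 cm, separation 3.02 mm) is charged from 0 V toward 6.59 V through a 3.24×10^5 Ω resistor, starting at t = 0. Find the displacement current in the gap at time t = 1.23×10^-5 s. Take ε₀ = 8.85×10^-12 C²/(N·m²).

1.11×10^-5 A

With C = ε₀A/d = (8.85×10^-12)(0.02133)/(3.02×10^-3) = 6.251×10^-11 F, the time constant is τ = RC = 2.025×10^-5 s, so t/τ = 0.6074 and e^(−t/τ) = 0.5448.
I_d = I_cond = (V₀/R) e^(−t/τ) = (2.034×10^-5)(0.5448) = 1.11×10^-5 A.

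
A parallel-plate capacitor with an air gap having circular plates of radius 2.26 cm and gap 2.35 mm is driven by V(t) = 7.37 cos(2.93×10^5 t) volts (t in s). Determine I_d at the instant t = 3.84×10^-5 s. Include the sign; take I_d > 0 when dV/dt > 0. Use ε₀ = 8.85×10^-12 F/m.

dV/dt = (7.37)(2.93×10^5)·−sin(11.2512) = 2.089×10^6 V/s.
I_d = C dV/dt with C = ε₀A/d = (8.85×10^-12)(1.605×10^-3)/(2.35×10^-3) = 6.044×10^-12 F, so I_d = (6.044×10^-12)(2.089×10^6) = 1.26×10^-5 A.

1.26×10^-5 A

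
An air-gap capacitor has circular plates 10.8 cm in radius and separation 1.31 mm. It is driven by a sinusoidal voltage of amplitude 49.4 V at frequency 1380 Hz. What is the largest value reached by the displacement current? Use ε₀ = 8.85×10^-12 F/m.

1.06×10^-4 A

(dE/dt)_max = V₀ω/d = 3.270×10^8 V/(m·s); ω = 2πf = 8671 rad/s.
I_d,max = ε₀ A (dE/dt)_max = (8.85×10^-12)(0.03664)(3.270×10^8) = 1.06×10^-4 A.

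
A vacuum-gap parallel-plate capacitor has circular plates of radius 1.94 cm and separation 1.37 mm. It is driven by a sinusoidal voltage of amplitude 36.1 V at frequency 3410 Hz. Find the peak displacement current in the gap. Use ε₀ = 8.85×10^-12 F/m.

The displacement current equals the conduction current C dV/dt, which peaks at C V₀ ω.
With C = ε₀A/d = (8.85×10^-12)(1.182×10^-3)/(1.37×10^-3) = 7.636×10^-12 F and ω = 2πf = 2.143×10^4 rad/s, I_d,max = (7.636×10^-12)(36.1)(2.143×10^4) = 5.91×10^-6 A.

5.91×10^-6 A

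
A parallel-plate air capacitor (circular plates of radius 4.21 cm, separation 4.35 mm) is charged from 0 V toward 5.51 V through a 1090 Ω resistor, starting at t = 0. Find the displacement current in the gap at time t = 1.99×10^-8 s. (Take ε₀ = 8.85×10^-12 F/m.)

With C = ε₀A/d = (8.85×10^-12)(5.568×10^-3)/(4.35×10^-3) = 1.133×10^-11 F, the time constant is τ = RC = 1.235×10^-8 s, so t/τ = 1.611 and e^(−t/τ) = 0.1997.
I_d = I_cond = (V₀/R) e^(−t/τ) = (5.055×10^-3)(0.1997) = 1.01×10^-3 A.

1.01×10^-3 A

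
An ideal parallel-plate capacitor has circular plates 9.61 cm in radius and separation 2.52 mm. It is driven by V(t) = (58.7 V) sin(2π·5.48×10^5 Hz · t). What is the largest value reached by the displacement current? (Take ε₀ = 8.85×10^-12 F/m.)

0.0206 A

C = ε₀A/d = (8.85×10^-12)(0.02901)/(2.52×10^-3) = 1.019×10^-10 F; ω = 2πf = 3.443×10^6 rad/s.
I_d = C dV/dt, so |I_d|_max = C V₀ ω = (1.019×10^-10)(58.7)(3.443×10^6) = 0.0206 A.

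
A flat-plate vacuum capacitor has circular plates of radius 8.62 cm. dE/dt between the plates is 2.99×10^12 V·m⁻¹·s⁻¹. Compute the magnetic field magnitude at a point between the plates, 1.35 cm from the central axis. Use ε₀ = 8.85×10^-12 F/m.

Total displacement current: I_d = ε₀(πR²)(dE/dt) = (8.85×10^-12)(0.02334)(2.99×10^12) = 0.6176 A.
∮B·dl = μ₀ I_d,enc with I_d,enc = I_d r²/R² = 0.01515 A; so B = μ₀ I_d,enc/(2πr) = 2.24×10^-7 T.

2.24×10^-7 T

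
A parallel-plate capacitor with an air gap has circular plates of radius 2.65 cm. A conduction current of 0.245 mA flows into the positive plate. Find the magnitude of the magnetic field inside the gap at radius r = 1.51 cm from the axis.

By continuity the displacement current in the gap matches the conduction current: I_d = 2.45×10^-4 A.
∮B·dl = μ₀ I_d,enc with I_d,enc = I_d r²/R² = 7.955×10^-5 A; so B = μ₀ I_d,enc/(2πr) = 1.05×10^-9 T.

1.05×10^-9 T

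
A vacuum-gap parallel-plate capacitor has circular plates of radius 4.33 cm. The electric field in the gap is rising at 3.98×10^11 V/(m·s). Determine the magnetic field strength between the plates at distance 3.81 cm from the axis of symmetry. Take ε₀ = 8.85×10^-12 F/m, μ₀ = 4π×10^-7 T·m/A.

8.43×10^-8 T

Total displacement current: I_d = ε₀(πR²)(dE/dt) = (8.85×10^-12)(5.890×10^-3)(3.98×10^11) = 0.02075 A.
An Ampèrian loop of radius r encloses a fraction (r/R)² of I_d. Then B·2πr = μ₀ I_d (r/R)², giving B = μ₀ I_d r/(2πR²) = 8.43×10^-8 T.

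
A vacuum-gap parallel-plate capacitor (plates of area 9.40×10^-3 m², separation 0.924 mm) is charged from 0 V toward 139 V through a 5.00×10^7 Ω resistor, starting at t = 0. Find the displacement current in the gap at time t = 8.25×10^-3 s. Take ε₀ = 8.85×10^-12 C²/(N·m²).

4.45×10^-7 A

C = ε₀A/d = (8.85×10^-12)(9.40×10^-3)/(9.24×10^-4) = 9.003×10^-11 F and τ = RC = 4.502×10^-3 s. I_d in the gap equals the RC charging current.
I_d(t) = (V₀/R) e^(−t/τ) = 2.780×10^-6 · e^(−1.833) = 4.45×10^-7 A.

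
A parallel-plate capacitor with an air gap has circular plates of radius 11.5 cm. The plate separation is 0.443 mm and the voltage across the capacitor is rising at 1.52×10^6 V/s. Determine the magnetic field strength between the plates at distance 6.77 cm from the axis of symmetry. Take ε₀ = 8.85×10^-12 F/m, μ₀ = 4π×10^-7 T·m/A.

1.29×10^-9 T

With E = V/d, dE/dt = 3.431×10^9 V/(m·s) and πR² = 0.04155 m², giving I_d = ε₀ πR² dE/dt = 1.262×10^-3 A.
For r < R the Ampère–Maxwell law gives B(2πr) = μ₀ I_d (r²/R²), so B = μ₀ I_d r/(2πR²) = (4π×10^-7)(1.262×10^-3)(0.0677)/(2π·0.115²) = 1.29×10^-9 T.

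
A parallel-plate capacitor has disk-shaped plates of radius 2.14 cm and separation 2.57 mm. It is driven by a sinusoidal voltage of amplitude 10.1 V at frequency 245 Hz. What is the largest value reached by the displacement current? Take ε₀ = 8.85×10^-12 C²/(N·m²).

7.70×10^-8 A

C = ε₀A/d = (8.85×10^-12)(1.439×10^-3)/(2.57×10^-3) = 4.955×10^-12 F; ω = 2πf = 1539 rad/s.
I_d = C dV/dt, so |I_d|_max = C V₀ ω = (4.955×10^-12)(10.1)(1539) = 7.70×10^-8 A.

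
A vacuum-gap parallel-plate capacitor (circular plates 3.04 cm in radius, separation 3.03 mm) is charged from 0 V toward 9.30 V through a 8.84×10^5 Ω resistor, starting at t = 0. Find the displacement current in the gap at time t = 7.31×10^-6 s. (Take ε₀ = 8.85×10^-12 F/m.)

C = ε₀A/d = (8.85×10^-12)(2.903×10^-3)/(3.03×10^-3) = 8.479×10^-12 F, so τ = RC = 7.495×10^-6 s.
The conduction current is I(t) = (V₀/R) e^(−t/τ), and the displacement current between the plates equals it.
t/τ = 0.9753; I_d = (9.30/8.84×10^5) · e^(−0.9753) = (1.052×10^-5)(0.3771) = 3.97×10^-6 A.

3.97×10^-6 A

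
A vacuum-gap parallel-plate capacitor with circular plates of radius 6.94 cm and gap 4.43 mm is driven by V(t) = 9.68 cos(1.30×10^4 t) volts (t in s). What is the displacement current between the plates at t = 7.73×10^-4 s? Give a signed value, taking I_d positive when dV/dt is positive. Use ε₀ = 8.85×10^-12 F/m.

dV/dt = (9.68)(1.30×10^4)·−sin(10.049) = 7.355×10^4 V/s.
I_d = C dV/dt with C = ε₀A/d = (8.85×10^-12)(0.01513)/(4.43×10^-3) = 3.023×10^-11 F, so I_d = (3.023×10^-11)(7.355×10^4) = 2.22×10^-6 A.

2.22×10^-6 A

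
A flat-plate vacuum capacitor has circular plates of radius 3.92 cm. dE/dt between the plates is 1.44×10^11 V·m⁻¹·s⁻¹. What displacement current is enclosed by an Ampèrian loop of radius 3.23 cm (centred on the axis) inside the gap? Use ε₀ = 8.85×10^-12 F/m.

4.18×10^-3 A

I_d = ε₀ dΦ_E/dt = ε₀ πR² (dE/dt) = (8.85×10^-12)(4.827×10^-3)(1.44×10^11) = 6.152×10^-3 A through the full plate area.
The field is uniform, so I_d,enc = I_d (r/R)² = (6.152×10^-3)(3.23/3.92)² = 4.18×10^-3 A.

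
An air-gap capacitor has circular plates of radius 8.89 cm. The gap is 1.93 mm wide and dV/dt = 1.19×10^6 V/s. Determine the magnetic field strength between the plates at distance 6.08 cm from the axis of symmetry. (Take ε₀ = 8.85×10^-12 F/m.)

I_d = C dV/dt with C = ε₀πR²/d = 1.139×10^-10 F, so I_d = (1.139×10^-10)(1.19×10^6) = 1.355×10^-4 A.
∮B·dl = μ₀ I_d,enc with I_d,enc = I_d r²/R² = 6.338×10^-5 A; so B = μ₀ I_d,enc/(2πr) = 2.08×10^-10 T.

2.08×10^-10 T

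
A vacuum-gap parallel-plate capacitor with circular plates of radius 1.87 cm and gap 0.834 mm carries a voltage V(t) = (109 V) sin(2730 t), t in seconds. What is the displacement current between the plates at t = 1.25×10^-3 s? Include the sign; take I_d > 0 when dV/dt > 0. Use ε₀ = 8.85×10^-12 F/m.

-3.34×10^-6 A

dE/dt = (V₀ω/d)·cos(ωt) with ωt = 3.4125 rad: (109)(2730)(-0.9635)/(8.34×10^-4) = -3.438×10^8 V/(m·s).
I_d = ε₀ A dE/dt = (8.85×10^-12)(1.099×10^-3)(-3.438×10^8) = -3.34×10^-6 A.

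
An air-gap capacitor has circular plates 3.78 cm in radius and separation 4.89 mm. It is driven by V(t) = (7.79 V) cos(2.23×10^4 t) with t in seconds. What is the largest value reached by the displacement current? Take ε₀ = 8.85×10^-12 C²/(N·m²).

The displacement current equals the conduction current C dV/dt, which peaks at C V₀ ω.
With C = ε₀A/d = (8.85×10^-12)(4.489×10^-3)/(4.89×10^-3) = 8.124×10^-12 F and ω = 2.23×10^4 rad/s, I_d,max = (8.124×10^-12)(7.79)(2.23×10^4) = 1.41×10^-6 A.

1.41×10^-6 A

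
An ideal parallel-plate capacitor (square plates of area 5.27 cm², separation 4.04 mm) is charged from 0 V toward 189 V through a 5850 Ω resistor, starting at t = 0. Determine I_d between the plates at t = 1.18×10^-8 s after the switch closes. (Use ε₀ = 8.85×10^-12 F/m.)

C = ε₀A/d = (8.85×10^-12)(5.27×10^-4)/(4.04×10^-3) = 1.154×10^-12 F and τ = RC = 6.751×10^-9 s. I_d in the gap equals the RC charging current.
I_d(t) = (V₀/R) e^(−t/τ) = 0.03231 · e^(−1.748) = 5.63×10^-3 A.

5.63×10^-3 A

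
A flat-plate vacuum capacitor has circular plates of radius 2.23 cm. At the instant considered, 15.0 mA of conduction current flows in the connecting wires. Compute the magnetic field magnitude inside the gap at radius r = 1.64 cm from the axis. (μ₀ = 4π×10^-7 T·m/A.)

9.89×10^-8 T

No conduction current crosses the gap, so I_d there equals the 0.0150 A in the leads.
An Ampèrian loop of radius r encloses a fraction (r/R)² of I_d. Then B·2πr = μ₀ I_d (r/R)², giving B = μ₀ I_d r/(2πR²) = 9.89×10^-8 T.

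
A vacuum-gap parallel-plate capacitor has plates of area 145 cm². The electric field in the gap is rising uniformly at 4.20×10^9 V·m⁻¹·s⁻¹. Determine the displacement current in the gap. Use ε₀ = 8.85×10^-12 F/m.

With a uniform field, Φ_E = EA, so I_d = ε₀ A dE/dt = 5.39×10^-4 A.

5.39×10^-4 A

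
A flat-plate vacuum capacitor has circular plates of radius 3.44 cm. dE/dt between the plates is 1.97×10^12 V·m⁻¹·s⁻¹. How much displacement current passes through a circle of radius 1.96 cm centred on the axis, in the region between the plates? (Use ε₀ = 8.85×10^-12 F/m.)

Through the whole plate area (πR² = 3.718×10^-3 m²), I_d = ε₀ πR² dE/dt = 0.06482 A.
The field is uniform, so I_d,enc = I_d (r/R)² = (0.06482)(1.96/3.44)² = 0.0210 A.

0.0210 A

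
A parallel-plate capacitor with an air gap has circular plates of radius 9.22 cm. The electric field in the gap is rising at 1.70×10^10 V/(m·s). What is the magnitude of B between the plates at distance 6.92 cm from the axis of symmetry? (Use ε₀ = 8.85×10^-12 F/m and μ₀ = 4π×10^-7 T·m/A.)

I_d = ε₀ dΦ_E/dt = ε₀ πR² (dE/dt) = (8.85×10^-12)(0.02671)(1.70×10^10) = 4.019×10^-3 A through the full plate area.
An Ampèrian loop of radius r encloses a fraction (r/R)² of I_d. Then B·2πr = μ₀ I_d (r/R)², giving B = μ₀ I_d r/(2πR²) = 6.54×10^-9 T.

6.54×10^-9 T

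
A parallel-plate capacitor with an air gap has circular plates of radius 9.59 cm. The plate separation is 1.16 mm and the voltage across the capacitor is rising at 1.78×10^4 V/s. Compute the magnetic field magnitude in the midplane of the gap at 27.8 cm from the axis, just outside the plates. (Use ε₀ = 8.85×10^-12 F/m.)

dE/dt = (dV/dt)/d = 1.534×10^7 V/(m·s); I_d = ε₀(πR²)(dE/dt) = (8.85×10^-12)(0.02889)(1.534×10^7) = 3.922×10^-6 A.
For r ≥ R the full I_d is enclosed: B = μ₀ I_d/(2πr) = (4π×10^-7)(3.922×10^-6)/(2π·0.278) = 2.82×10^-12 T.

2.82×10^-12 T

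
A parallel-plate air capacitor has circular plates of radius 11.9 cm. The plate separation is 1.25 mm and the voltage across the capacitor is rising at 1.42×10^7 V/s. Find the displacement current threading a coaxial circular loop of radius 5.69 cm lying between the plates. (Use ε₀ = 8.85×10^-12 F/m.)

With E = V/d, dE/dt = 1.136×10^10 V/(m·s) and πR² = 0.04449 m², giving I_d = ε₀ πR² dE/dt = 4.473×10^-3 A.
The field is uniform, so I_d,enc = I_d (r/R)² = (4.473×10^-3)(5.69/11.9)² = 1.02×10^-3 A.

1.02×10^-3 A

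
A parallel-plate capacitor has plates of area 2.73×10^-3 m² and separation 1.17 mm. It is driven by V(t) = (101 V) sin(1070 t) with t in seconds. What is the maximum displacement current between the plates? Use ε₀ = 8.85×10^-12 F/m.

C = ε₀A/d = (8.85×10^-12)(2.73×10^-3)/(1.17×10^-3) = 2.065×10^-11 F; ω = 1070 rad/s.
I_d = C dV/dt, so |I_d|_max = C V₀ ω = (2.065×10^-11)(101)(1070) = 2.23×10^-6 A.

2.23×10^-6 A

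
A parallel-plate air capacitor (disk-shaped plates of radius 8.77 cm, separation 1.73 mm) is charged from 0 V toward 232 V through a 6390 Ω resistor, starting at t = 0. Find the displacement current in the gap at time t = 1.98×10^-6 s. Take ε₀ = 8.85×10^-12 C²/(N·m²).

2.96×10^-3 A

C = ε₀A/d = (8.85×10^-12)(0.02416)/(1.73×10^-3) = 1.236×10^-10 F, so τ = RC = 7.898×10^-7 s.
The conduction current is I(t) = (V₀/R) e^(−t/τ), and the displacement current between the plates equals it.
t/τ = 2.507; I_d = (232/6390) · e^(−2.507) = (0.03631)(0.08151) = 2.96×10^-3 A.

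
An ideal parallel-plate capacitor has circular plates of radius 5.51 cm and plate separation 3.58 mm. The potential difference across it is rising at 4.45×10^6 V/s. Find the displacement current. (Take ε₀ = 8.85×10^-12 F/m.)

1.05×10^-4 A

E = V/d so dE/dt = (dV/dt)/d = 1.243×10^9 V/(m·s), and I_d = ε₀ A dE/dt = (8.85×10^-12)(9.538×10^-3)(1.243×10^9) = 1.05×10^-4 A.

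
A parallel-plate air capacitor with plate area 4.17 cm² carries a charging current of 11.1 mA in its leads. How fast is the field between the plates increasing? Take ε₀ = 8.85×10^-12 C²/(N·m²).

The displacement current between the plates equals the conduction current, I_d = 11.1 mA.
Inverting I_d = ε₀ A dE/dt gives dE/dt = 0.0111 / (8.85×10^-12 · 4.17×10^-4) = 3.01×10^12 V/(m·s).

3.01×10^12 V/(m·s)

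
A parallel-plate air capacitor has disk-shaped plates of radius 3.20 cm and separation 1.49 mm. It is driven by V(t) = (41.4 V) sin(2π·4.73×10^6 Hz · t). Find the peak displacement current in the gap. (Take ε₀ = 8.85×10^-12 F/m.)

(dE/dt)_max = V₀ω/d = 8.258×10^11 V/(m·s); ω = 2πf = 2.972×10^7 rad/s.
I_d,max = ε₀ A (dE/dt)_max = (8.85×10^-12)(3.217×10^-3)(8.258×10^11) = 0.0235 A.

0.0235 A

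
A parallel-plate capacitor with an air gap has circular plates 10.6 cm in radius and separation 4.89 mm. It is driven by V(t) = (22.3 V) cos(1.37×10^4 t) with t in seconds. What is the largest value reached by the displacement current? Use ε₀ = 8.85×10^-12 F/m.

The displacement current equals the conduction current C dV/dt, which peaks at C V₀ ω.
With C = ε₀A/d = (8.85×10^-12)(0.03530)/(4.89×10^-3) = 6.389×10^-11 F and ω = 1.37×10^4 rad/s, I_d,max = (6.389×10^-11)(22.3)(1.37×10^4) = 1.95×10^-5 A.

1.95×10^-5 A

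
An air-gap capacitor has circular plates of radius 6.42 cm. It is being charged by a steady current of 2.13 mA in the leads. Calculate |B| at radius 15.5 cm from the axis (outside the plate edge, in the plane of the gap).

2.75×10^-9 T

Between the plates the displacement current equals the wire current: I_d = 2.13 mA = 2.13×10^-3 A.
Outside the plates the loop encloses all of I_d, so B·2πr = μ₀ I_d and B = 2.75×10^-9 T.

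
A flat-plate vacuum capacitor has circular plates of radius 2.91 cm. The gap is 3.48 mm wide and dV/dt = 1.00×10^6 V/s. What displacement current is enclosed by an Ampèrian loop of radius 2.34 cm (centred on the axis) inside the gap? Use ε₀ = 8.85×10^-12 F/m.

With E = V/d, dE/dt = 2.874×10^8 V/(m·s) and πR² = 2.660×10^-3 m², giving I_d = ε₀ πR² dE/dt = 6.766×10^-6 A.
Since J_d is uniform, the enclosed fraction is (r/R)² = 0.6466, giving I_d,enc = 4.37×10^-6 A.

4.37×10^-6 A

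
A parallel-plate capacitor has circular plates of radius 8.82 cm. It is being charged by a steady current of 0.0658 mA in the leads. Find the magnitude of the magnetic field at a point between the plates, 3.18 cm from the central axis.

No conduction current crosses the gap, so I_d there equals the 6.58×10^-5 A in the leads.
An Ampèrian loop of radius r encloses a fraction (r/R)² of I_d. Then B·2πr = μ₀ I_d (r/R)², giving B = μ₀ I_d r/(2πR²) = 5.38×10^-11 T.

5.38×10^-11 T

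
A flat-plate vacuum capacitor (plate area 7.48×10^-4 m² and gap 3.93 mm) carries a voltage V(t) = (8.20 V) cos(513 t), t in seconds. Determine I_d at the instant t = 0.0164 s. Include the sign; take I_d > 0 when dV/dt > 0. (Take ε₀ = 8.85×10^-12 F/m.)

dE/dt = (V₀ω/d)·−sin(ωt) with ωt = 8.4132 rad: (8.20)(513)(-0.8477)/(3.93×10^-3) = -9.074×10^5 V/(m·s).
I_d = ε₀ A dE/dt = (8.85×10^-12)(7.48×10^-4)(-9.074×10^5) = -6.01×10^-9 A.

-6.01×10^-9 A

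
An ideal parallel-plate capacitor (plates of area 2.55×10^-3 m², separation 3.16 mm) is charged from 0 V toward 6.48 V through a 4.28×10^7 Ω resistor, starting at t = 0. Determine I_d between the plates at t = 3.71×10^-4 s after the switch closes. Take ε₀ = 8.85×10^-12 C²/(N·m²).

4.50×10^-8 A

C = ε₀A/d = (8.85×10^-12)(2.55×10^-3)/(3.16×10^-3) = 7.142×10^-12 F and τ = RC = 3.057×10^-4 s. I_d in the gap equals the RC charging current.
I_d(t) = (V₀/R) e^(−t/τ) = 1.514×10^-7 · e^(−1.214) = 4.50×10^-8 A.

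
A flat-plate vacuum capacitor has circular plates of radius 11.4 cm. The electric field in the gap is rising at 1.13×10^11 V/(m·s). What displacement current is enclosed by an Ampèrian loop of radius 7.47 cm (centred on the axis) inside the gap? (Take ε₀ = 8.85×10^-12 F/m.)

Total displacement current: I_d = ε₀(πR²)(dE/dt) = (8.85×10^-12)(0.04083)(1.13×10^11) = 0.04083 A.
Since J_d is uniform, the enclosed fraction is (r/R)² = 0.4294, giving I_d,enc = 0.0175 A.

0.0175 A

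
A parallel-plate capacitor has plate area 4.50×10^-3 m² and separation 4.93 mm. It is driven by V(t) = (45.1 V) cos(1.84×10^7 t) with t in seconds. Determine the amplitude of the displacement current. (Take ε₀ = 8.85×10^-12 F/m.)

6.70×10^-3 A

The displacement current equals the conduction current C dV/dt, which peaks at C V₀ ω.
With C = ε₀A/d = (8.85×10^-12)(4.50×10^-3)/(4.93×10^-3) = 8.078×10^-12 F and ω = 1.84×10^7 rad/s, I_d,max = (8.078×10^-12)(45.1)(1.84×10^7) = 6.70×10^-3 A.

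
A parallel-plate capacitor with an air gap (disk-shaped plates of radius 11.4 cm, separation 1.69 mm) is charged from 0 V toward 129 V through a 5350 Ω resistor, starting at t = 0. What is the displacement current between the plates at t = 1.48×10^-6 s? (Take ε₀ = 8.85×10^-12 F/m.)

C = ε₀A/d = (8.85×10^-12)(0.04083)/(1.69×10^-3) = 2.138×10^-10 F, so τ = RC = 1.144×10^-6 s.
The conduction current is I(t) = (V₀/R) e^(−t/τ), and the displacement current between the plates equals it.
t/τ = 1.294; I_d = (129/5350) · e^(−1.294) = (0.02411)(0.2742) = 6.61×10^-3 A.

6.61×10^-3 A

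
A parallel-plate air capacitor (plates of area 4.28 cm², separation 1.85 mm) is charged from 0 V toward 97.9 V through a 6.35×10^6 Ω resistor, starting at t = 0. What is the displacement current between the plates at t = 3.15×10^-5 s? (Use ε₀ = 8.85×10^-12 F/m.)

1.37×10^-6 A

C = ε₀A/d = (8.85×10^-12)(4.28×10^-4)/(1.85×10^-3) = 2.047×10^-12 F and τ = RC = 1.300×10^-5 s. I_d in the gap equals the RC charging current.
I_d(t) = (V₀/R) e^(−t/τ) = 1.542×10^-5 · e^(−2.423) = 1.37×10^-6 A.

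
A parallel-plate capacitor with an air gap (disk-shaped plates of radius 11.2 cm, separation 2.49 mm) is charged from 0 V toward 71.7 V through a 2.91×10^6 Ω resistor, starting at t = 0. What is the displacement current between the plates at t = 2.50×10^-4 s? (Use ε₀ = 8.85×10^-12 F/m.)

C = ε₀A/d = (8.85×10^-12)(0.03941)/(2.49×10^-3) = 1.401×10^-10 F and τ = RC = 4.077×10^-4 s. I_d in the gap equals the RC charging current.
I_d(t) = (V₀/R) e^(−t/τ) = 2.464×10^-5 · e^(−0.6132) = 1.33×10^-5 A.

1.33×10^-5 A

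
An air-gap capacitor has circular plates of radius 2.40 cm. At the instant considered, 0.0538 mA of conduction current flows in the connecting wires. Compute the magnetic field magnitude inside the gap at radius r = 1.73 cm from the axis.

By continuity the displacement current in the gap matches the conduction current: I_d = 5.38×10^-5 A.
∮B·dl = μ₀ I_d,enc with I_d,enc = I_d r²/R² = 2.795×10^-5 A; so B = μ₀ I_d,enc/(2πr) = 3.23×10^-10 T.

3.23×10^-10 T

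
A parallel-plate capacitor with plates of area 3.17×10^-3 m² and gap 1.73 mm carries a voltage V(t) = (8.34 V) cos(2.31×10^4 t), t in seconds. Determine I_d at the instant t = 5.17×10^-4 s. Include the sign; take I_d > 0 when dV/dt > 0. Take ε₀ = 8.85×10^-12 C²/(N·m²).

1.82×10^-6 A

dE/dt = (V₀ω/d)·−sin(ωt) with ωt = 11.9427 rad: (8.34)(2.31×10^4)(0.5840)/(1.73×10^-3) = 6.503×10^7 V/(m·s).
I_d = ε₀ A dE/dt = (8.85×10^-12)(3.17×10^-3)(6.503×10^7) = 1.82×10^-6 A.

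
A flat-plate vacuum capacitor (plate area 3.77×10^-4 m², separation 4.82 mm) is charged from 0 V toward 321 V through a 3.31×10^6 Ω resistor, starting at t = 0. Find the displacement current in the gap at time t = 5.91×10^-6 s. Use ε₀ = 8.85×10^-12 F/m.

7.35×10^-6 A

C = ε₀A/d = (8.85×10^-12)(3.77×10^-4)/(4.82×10^-3) = 6.922×10^-13 F and τ = RC = 2.291×10^-6 s. I_d in the gap equals the RC charging current.
I_d(t) = (V₀/R) e^(−t/τ) = 9.698×10^-5 · e^(−2.580) = 7.35×10^-6 A.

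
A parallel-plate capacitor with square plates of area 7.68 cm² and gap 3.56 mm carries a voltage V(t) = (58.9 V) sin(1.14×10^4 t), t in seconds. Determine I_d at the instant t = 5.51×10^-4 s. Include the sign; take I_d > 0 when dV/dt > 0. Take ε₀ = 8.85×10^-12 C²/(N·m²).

C = ε₀A/d = (8.85×10^-12)(7.68×10^-4)/(3.56×10^-3) = 1.909×10^-12 F. dV/dt = V₀ω·cos(ωt); at ωt = 6.2814 rad this factor is 1.000.
I_d = C dV/dt = (1.909×10^-12)(58.9)(1.14×10^4)(1.000) = 1.28×10^-6 A.

1.28×10^-6 A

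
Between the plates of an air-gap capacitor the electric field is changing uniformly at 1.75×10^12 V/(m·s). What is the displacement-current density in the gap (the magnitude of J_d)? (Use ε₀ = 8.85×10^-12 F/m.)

J_d = ε₀ dE/dt = (8.85×10^-12)(1.75×10^12) = 15.5 A/m².

15.5 A/m²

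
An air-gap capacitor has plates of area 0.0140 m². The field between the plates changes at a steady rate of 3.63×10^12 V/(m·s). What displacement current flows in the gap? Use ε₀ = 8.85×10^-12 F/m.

0.450 A

I_d = ε₀ A (dE/dt) = (8.85×10^-12)(0.0140 m²)(3.63×10^12) = 0.450 A.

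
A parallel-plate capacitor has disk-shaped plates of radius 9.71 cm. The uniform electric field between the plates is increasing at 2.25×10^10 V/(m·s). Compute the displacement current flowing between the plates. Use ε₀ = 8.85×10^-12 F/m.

With a uniform field, Φ_E = EA, so I_d = ε₀ A dE/dt = 5.90×10^-3 A.

5.90×10^-3 A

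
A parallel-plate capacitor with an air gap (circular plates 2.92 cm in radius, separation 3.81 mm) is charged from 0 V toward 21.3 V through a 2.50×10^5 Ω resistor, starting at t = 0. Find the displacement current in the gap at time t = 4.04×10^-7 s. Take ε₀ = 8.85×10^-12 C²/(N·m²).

C = ε₀A/d = (8.85×10^-12)(2.679×10^-3)/(3.81×10^-3) = 6.223×10^-12 F and τ = RC = 1.556×10^-6 s. I_d in the gap equals the RC charging current.
I_d(t) = (V₀/R) e^(−t/τ) = 8.520×10^-5 · e^(−0.2596) = 6.57×10^-5 A.

6.57×10^-5 A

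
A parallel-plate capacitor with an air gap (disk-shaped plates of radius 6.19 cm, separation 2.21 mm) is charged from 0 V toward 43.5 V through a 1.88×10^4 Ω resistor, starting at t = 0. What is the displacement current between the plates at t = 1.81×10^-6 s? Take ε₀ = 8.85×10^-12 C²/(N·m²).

3.14×10^-4 A

With C = ε₀A/d = (8.85×10^-12)(0.01204)/(2.21×10^-3) = 4.821×10^-11 F, the time constant is τ = RC = 9.063×10^-7 s, so t/τ = 1.997 and e^(−t/τ) = 0.1357.
I_d = I_cond = (V₀/R) e^(−t/τ) = (2.314×10^-3)(0.1357) = 3.14×10^-4 A.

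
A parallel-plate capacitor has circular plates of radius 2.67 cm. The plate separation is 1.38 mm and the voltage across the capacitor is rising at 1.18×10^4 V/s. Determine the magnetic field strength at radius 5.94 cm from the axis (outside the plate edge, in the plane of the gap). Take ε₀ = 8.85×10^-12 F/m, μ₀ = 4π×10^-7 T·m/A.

5.71×10^-13 T

With E = V/d, dE/dt = 8.551×10^6 V/(m·s) and πR² = 2.240×10^-3 m², giving I_d = ε₀ πR² dE/dt = 1.695×10^-7 A.
For r ≥ R the full I_d is enclosed: B = μ₀ I_d/(2πr) = (4π×10^-7)(1.695×10^-7)/(2π·0.0594) = 5.71×10^-13 T.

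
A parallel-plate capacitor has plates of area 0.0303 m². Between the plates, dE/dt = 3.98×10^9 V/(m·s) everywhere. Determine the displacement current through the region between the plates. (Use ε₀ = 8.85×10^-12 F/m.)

1.07×10^-3 A

With a uniform field, Φ_E = EA, so I_d = ε₀ A dE/dt = 1.07×10^-3 A.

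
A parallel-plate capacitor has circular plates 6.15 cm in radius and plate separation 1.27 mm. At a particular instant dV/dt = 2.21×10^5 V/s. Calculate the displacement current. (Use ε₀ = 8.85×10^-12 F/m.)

The field between the plates is E = V/d, so dE/dt = (2.21×10^5)/(1.27×10^-3 m) = 1.740×10^8 V/(m·s).
I_d = ε₀ A (dE/dt) = (8.85×10^-12)(0.01188)(1.740×10^8) = 1.83×10^-5 A.

1.83×10^-5 A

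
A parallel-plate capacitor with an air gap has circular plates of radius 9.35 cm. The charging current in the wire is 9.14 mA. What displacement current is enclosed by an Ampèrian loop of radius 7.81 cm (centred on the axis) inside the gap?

Between the plates the displacement current equals the wire current: I_d = 9.14 mA = 9.14×10^-3 A.
The field is uniform, so I_d,enc = I_d (r/R)² = (9.14×10^-3)(7.81/9.35)² = 6.38×10^-3 A.

6.38×10^-3 A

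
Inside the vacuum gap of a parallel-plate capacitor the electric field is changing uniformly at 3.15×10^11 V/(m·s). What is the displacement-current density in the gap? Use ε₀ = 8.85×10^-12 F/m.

J_d = ε₀ ∂E/∂t, so J_d = 2.79 A/m².

2.79 A/m²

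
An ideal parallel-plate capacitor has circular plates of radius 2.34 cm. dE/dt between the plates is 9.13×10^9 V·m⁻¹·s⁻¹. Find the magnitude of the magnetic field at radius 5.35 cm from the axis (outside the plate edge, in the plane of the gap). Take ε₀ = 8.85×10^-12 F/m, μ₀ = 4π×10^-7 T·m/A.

5.20×10^-10 T

Total displacement current: I_d = ε₀(πR²)(dE/dt) = (8.85×10^-12)(1.720×10^-3)(9.13×10^9) = 1.390×10^-4 A.
For r ≥ R the full I_d is enclosed: B = μ₀ I_d/(2πr) = (4π×10^-7)(1.390×10^-4)/(2π·0.0535) = 5.20×10^-10 T.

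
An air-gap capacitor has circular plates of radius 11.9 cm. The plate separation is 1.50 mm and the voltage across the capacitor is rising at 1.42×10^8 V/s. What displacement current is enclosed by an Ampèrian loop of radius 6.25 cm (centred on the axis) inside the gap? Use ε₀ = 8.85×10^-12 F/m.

0.0103 A

With E = V/d, dE/dt = 9.467×10^10 V/(m·s) and πR² = 0.04449 m², giving I_d = ε₀ πR² dE/dt = 0.03728 A.
Through an area πr² the displacement current is I_d·(πr²/πR²) = I_d (r/R)² = 0.0103 A.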